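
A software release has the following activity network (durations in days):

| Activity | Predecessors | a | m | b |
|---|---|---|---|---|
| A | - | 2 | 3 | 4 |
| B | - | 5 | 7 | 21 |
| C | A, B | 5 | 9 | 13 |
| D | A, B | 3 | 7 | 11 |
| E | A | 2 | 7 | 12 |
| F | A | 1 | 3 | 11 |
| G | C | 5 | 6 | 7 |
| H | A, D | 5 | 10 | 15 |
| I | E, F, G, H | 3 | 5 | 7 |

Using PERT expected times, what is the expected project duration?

te_A = (2 + 4·3 + 4)/6 = 18/6 = 3
te_B = (5 + 4·7 + 21)/6 = 54/6 = 9
te_C = (5 + 4·9 + 13)/6 = 54/6 = 9
te_D = (3 + 4·7 + 11)/6 = 42/6 = 7
te_E = (2 + 4·7 + 12)/6 = 42/6 = 7
te_F = (1 + 4·3 + 11)/6 = 24/6 = 4
te_G = (5 + 4·6 + 7)/6 = 36/6 = 6
te_H = (5 + 4·10 + 15)/6 = 60/6 = 10
te_I = (3 + 4·5 + 7)/6 = 30/6 = 5

Forward pass:
ES_A = 0; EF_A = 3
ES_B = 0; EF_B = 9
ES_C = max(EF_A=3, EF_B=9) = 9; EF_C = 9+9 = 18
ES_D = max(EF_A=3, EF_B=9) = 9; EF_D = 9+7 = 16
ES_E = 3; EF_E = 3+7 = 10
ES_F = 3; EF_F = 3+4 = 7
ES_G = 18; EF_G = 18+6 = 24
ES_H = max(EF_A=3, EF_D=16) = 16; EF_H = 16+10 = 26
ES_I = max(EF_E=10, EF_F=7, EF_G=24, EF_H=26) = 26; EF_I = 26+5 = 31
Expected project duration μ = 31 days. Critical path: B → D → H → I.

31 days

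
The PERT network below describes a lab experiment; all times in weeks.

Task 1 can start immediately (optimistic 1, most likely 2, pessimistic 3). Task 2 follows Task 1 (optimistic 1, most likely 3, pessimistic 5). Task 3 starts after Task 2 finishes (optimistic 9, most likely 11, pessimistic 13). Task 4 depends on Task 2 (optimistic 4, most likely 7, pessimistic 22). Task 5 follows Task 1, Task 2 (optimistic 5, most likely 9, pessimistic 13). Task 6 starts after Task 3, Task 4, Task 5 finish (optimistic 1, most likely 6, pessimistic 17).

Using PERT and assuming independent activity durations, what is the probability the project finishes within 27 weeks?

0.920

te_Task 1 = (1 + 4·2 + 3)/6 = 12/6 = 2; σ²_Task 1 = ((3−1)/6)² = 0.111
te_Task 2 = (1 + 4·3 + 5)/6 = 18/6 = 3; σ²_Task 2 = ((5−1)/6)² = 0.444
te_Task 3 = (9 + 4·11 + 13)/6 = 66/6 = 11; σ²_Task 3 = ((13−9)/6)² = 0.444
te_Task 4 = (4 + 4·7 + 22)/6 = 54/6 = 9; σ²_Task 4 = ((22−4)/6)² = 9.000
te_Task 5 = (5 + 4·9 + 13)/6 = 54/6 = 9; σ²_Task 5 = ((13−5)/6)² = 1.778
te_Task 6 = (1 + 4·6 + 17)/6 = 42/6 = 7; σ²_Task 6 = ((17−1)/6)² = 7.111

Forward pass:
ES_Task 1 = 0; EF_Task 1 = 2
ES_Task 2 = 2; EF_Task 2 = 2+3 = 5
ES_Task 3 = 5; EF_Task 3 = 5+11 = 16
ES_Task 4 = 5; EF_Task 4 = 5+9 = 14
ES_Task 5 = max(EF_Task 1=2, EF_Task 2=5) = 5; EF_Task 5 = 5+9 = 14
ES_Task 6 = max(EF_Task 3=16, EF_Task 4=14, EF_Task 5=14) = 16; EF_Task 6 = 16+7 = 23
Expected project duration μ = 23 weeks. Critical path: Task 1 → Task 2 → Task 3 → Task 6.

Variance along critical path = 0.111 + 0.444 + 0.444 + 7.111 = 8.111; σ = √8.111 = 2.848 weeks.
Z = (27 − 23) / 2.848 = 1.404
P(T ≤ 27) = Φ(1.404) ≈ 0.920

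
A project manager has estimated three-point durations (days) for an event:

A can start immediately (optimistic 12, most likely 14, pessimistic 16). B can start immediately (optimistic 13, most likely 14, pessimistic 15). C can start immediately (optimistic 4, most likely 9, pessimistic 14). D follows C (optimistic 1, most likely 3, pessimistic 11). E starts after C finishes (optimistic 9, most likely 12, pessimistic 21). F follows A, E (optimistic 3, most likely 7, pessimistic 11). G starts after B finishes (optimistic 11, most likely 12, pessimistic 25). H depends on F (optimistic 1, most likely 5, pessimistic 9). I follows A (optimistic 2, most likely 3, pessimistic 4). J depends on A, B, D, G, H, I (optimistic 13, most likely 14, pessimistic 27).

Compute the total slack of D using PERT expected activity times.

te_A = (12 + 4·14 + 16)/6 = 84/6 = 14
te_B = (13 + 4·14 + 15)/6 = 84/6 = 14
te_C = (4 + 4·9 + 14)/6 = 54/6 = 9
te_D = (1 + 4·3 + 11)/6 = 24/6 = 4
te_E = (9 + 4·12 + 21)/6 = 78/6 = 13
te_F = (3 + 4·7 + 11)/6 = 42/6 = 7
te_G = (11 + 4·12 + 25)/6 = 84/6 = 14
te_H = (1 + 4·5 + 9)/6 = 30/6 = 5
te_I = (2 + 4·3 + 4)/6 = 18/6 = 3
te_J = (13 + 4·14 + 27)/6 = 96/6 = 16

Forward pass:
ES_A = 0; EF_A = 14
ES_B = 0; EF_B = 14
ES_C = 0; EF_C = 9
ES_D = 9; EF_D = 9+4 = 13
ES_E = 9; EF_E = 9+13 = 22
ES_F = max(EF_A=14, EF_E=22) = 22; EF_F = 22+7 = 29
ES_G = 14; EF_G = 14+14 = 28
ES_H = 29; EF_H = 29+5 = 34
ES_I = 14; EF_I = 14+3 = 17
ES_J = max(EF_A=14, EF_B=14, EF_D=13, EF_G=28, EF_H=34, EF_I=17) = 34; EF_J = 34+16 = 50
Expected project duration μ = 50 days. Critical path: C → E → F → H → J.

Backward pass:
LF_J = 50; LS_J = 50−16 = 34
LF_I = LS_J = 34; LS_I = 34−3 = 31
LF_H = LS_J = 34; LS_H = 34−5 = 29
LF_G = LS_J = 34; LS_G = 34−14 = 20
LF_F = LS_H = 29; LS_F = 29−7 = 22
LF_E = LS_F = 22; LS_E = 22−13 = 9
LF_D = LS_J = 34; LS_D = 34−4 = 30
LF_C = min(LS_D=30, LS_E=9) = 9; LS_C = 9−9 = 0
LF_B = min(LS_G=20, LS_J=34) = 20; LS_B = 20−14 = 6
LF_A = min(LS_F=22, LS_I=31, LS_J=34) = 22; LS_A = 22−14 = 8
Slack_D = LS_D − ES_D = 30 − 9 = 21

21 days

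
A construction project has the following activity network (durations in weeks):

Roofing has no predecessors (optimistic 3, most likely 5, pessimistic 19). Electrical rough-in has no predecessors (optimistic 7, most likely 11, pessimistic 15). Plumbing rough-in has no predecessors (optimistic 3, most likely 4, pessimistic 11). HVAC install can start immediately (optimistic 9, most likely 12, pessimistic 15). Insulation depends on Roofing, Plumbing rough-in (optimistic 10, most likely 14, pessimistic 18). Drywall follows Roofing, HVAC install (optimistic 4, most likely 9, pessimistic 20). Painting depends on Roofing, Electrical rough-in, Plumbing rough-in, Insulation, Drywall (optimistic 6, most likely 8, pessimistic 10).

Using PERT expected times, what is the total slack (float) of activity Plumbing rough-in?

3 weeks

te_Roofing = (3 + 4·5 + 19)/6 = 42/6 = 7
te_Electrical rough-in = (7 + 4·11 + 15)/6 = 66/6 = 11
te_Plumbing rough-in = (3 + 4·4 + 11)/6 = 30/6 = 5
te_HVAC install = (9 + 4·12 + 15)/6 = 72/6 = 12
te_Insulation = (10 + 4·14 + 18)/6 = 84/6 = 14
te_Drywall = (4 + 4·9 + 20)/6 = 60/6 = 10
te_Painting = (6 + 4·8 + 10)/6 = 48/6 = 8

Forward pass:
ES_Roofing = 0; EF_Roofing = 7
ES_Electrical rough-in = 0; EF_Electrical rough-in = 11
ES_Plumbing rough-in = 0; EF_Plumbing rough-in = 5
ES_HVAC install = 0; EF_HVAC install = 12
ES_Insulation = max(EF_Roofing=7, EF_Plumbing rough-in=5) = 7; EF_Insulation = 7+14 = 21
ES_Drywall = max(EF_Roofing=7, EF_HVAC install=12) = 12; EF_Drywall = 12+10 = 22
ES_Painting = max(EF_Roofing=7, EF_Electrical rough-in=11, EF_Plumbing rough-in=5, EF_Insulation=21, EF_Drywall=22) = 22; EF_Painting = 22+8 = 30
Expected project duration μ = 30 weeks. Critical path: HVAC install → Drywall → Painting.

Backward pass:
LF_Painting = 30; LS_Painting = 30−8 = 22
LF_Drywall = LS_Painting = 22; LS_Drywall = 22−10 = 12
LF_Insulation = LS_Painting = 22; LS_Insulation = 22−14 = 8
LF_HVAC install = LS_Drywall = 12; LS_HVAC install = 12−12 = 0
LF_Plumbing rough-in = min(LS_Insulation=8, LS_Painting=22) = 8; LS_Plumbing rough-in = 8−5 = 3
LF_Electrical rough-in = LS_Painting = 22; LS_Electrical rough-in = 22−11 = 11
LF_Roofing = min(LS_Insulation=8, LS_Drywall=12, LS_Painting=22) = 8; LS_Roofing = 8−7 = 1
Slack_Plumbing rough-in = LS_Plumbing rough-in − ES_Plumbing rough-in = 3 − 0 = 3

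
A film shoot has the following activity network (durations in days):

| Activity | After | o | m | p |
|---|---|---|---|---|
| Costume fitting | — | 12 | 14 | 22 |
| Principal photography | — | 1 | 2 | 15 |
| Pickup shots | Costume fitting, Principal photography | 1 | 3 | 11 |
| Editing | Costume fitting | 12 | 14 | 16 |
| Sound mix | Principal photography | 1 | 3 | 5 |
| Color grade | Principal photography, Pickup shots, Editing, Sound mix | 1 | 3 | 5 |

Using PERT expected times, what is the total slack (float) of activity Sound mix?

te_Costume fitting = (12 + 4·14 + 22)/6 = 90/6 = 15
te_Principal photography = (1 + 4·2 + 15)/6 = 24/6 = 4
te_Pickup shots = (1 + 4·3 + 11)/6 = 24/6 = 4
te_Editing = (12 + 4·14 + 16)/6 = 84/6 = 14
te_Sound mix = (1 + 4·3 + 5)/6 = 18/6 = 3
te_Color grade = (1 + 4·3 + 5)/6 = 18/6 = 3

Forward pass:
ES_Costume fitting = 0; EF_Costume fitting = 15
ES_Principal photography = 0; EF_Principal photography = 4
ES_Pickup shots = max(EF_Costume fitting=15, EF_Principal photography=4) = 15; EF_Pickup shots = 15+4 = 19
ES_Editing = 15; EF_Editing = 15+14 = 29
ES_Sound mix = 4; EF_Sound mix = 4+3 = 7
ES_Color grade = max(EF_Principal photography=4, EF_Pickup shots=19, EF_Editing=29, EF_Sound mix=7) = 29; EF_Color grade = 29+3 = 32
Expected project duration μ = 32 days. Critical path: Costume fitting → Editing → Color grade.

Backward pass:
LF_Color grade = 32; LS_Color grade = 32−3 = 29
LF_Sound mix = LS_Color grade = 29; LS_Sound mix = 29−3 = 26
LF_Editing = LS_Color grade = 29; LS_Editing = 29−14 = 15
LF_Pickup shots = LS_Color grade = 29; LS_Pickup shots = 29−4 = 25
LF_Principal photography = min(LS_Pickup shots=25, LS_Sound mix=26, LS_Color grade=29) = 25; LS_Principal photography = 25−4 = 21
LF_Costume fitting = min(LS_Pickup shots=25, LS_Editing=15) = 15; LS_Costume fitting = 15−15 = 0
Slack_Sound mix = LS_Sound mix − ES_Sound mix = 26 − 4 = 22

22 days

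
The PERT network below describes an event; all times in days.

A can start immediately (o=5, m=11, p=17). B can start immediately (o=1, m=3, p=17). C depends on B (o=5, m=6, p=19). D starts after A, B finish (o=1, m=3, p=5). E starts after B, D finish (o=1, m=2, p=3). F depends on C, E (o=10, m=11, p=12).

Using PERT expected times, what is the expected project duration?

te_A = (5 + 4·11 + 17)/6 = 66/6 = 11
te_B = (1 + 4·3 + 17)/6 = 30/6 = 5
te_C = (5 + 4·6 + 19)/6 = 48/6 = 8
te_D = (1 + 4·3 + 5)/6 = 18/6 = 3
te_E = (1 + 4·2 + 3)/6 = 12/6 = 2
te_F = (10 + 4·11 + 12)/6 = 66/6 = 11

Forward pass:
ES_A = 0; EF_A = 11
ES_B = 0; EF_B = 5
ES_C = 5; EF_C = 5+8 = 13
ES_D = max(EF_A=11, EF_B=5) = 11; EF_D = 11+3 = 14
ES_E = max(EF_B=5, EF_D=14) = 14; EF_E = 14+2 = 16
ES_F = max(EF_C=13, EF_E=16) = 16; EF_F = 16+11 = 27
Expected project duration μ = 27 days. Critical path: A → D → E → F.

27 days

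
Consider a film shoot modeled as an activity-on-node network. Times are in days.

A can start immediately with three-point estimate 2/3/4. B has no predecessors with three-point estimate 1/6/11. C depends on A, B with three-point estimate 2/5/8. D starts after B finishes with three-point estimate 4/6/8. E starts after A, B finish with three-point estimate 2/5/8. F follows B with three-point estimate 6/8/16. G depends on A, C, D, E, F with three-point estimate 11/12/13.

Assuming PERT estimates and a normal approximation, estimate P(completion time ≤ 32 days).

te_A = (2 + 4·3 + 4)/6 = 18/6 = 3; σ²_A = ((4−2)/6)² = 0.111
te_B = (1 + 4·6 + 11)/6 = 36/6 = 6; σ²_B = ((11−1)/6)² = 2.778
te_C = (2 + 4·5 + 8)/6 = 30/6 = 5; σ²_C = ((8−2)/6)² = 1.000
te_D = (4 + 4·6 + 8)/6 = 36/6 = 6; σ²_D = ((8−4)/6)² = 0.444
te_E = (2 + 4·5 + 8)/6 = 30/6 = 5; σ²_E = ((8−2)/6)² = 1.000
te_F = (6 + 4·8 + 16)/6 = 54/6 = 9; σ²_F = ((16−6)/6)² = 2.778
te_G = (11 + 4·12 + 13)/6 = 72/6 = 12; σ²_G = ((13−11)/6)² = 0.111

Forward pass:
ES_A = 0; EF_A = 3
ES_B = 0; EF_B = 6
ES_C = max(EF_A=3, EF_B=6) = 6; EF_C = 6+5 = 11
ES_D = 6; EF_D = 6+6 = 12
ES_E = max(EF_A=3, EF_B=6) = 6; EF_E = 6+5 = 11
ES_F = 6; EF_F = 6+9 = 15
ES_G = max(EF_A=3, EF_C=11, EF_D=12, EF_E=11, EF_F=15) = 15; EF_G = 15+12 = 27
Expected project duration μ = 27 days. Critical path: B → F → G.

Variance along critical path = 2.778 + 2.778 + 0.111 = 5.667; σ = √5.667 = 2.380 days.
Z = (32 − 27) / 2.380 = 2.100
P(T ≤ 32) = Φ(2.100) ≈ 0.982

0.982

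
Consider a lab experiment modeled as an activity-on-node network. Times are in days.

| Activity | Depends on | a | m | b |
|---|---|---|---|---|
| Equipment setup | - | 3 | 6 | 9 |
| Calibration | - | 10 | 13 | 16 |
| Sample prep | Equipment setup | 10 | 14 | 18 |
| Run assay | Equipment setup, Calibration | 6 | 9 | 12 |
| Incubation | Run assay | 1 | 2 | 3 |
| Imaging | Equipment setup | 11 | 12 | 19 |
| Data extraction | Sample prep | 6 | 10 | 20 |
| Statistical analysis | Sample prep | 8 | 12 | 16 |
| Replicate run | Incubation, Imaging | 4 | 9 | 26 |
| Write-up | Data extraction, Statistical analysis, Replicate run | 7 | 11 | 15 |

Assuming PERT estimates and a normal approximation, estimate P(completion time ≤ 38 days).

0.027

te_Equipment setup = (3 + 4·6 + 9)/6 = 36/6 = 6; σ²_Equipment setup = ((9−3)/6)² = 1.000
te_Calibration = (10 + 4·13 + 16)/6 = 78/6 = 13; σ²_Calibration = ((16−10)/6)² = 1.000
te_Sample prep = (10 + 4·14 + 18)/6 = 84/6 = 14; σ²_Sample prep = ((18−10)/6)² = 1.778
te_Run assay = (6 + 4·9 + 12)/6 = 54/6 = 9; σ²_Run assay = ((12−6)/6)² = 1.000
te_Incubation = (1 + 4·2 + 3)/6 = 12/6 = 2; σ²_Incubation = ((3−1)/6)² = 0.111
te_Imaging = (11 + 4·12 + 19)/6 = 78/6 = 13; σ²_Imaging = ((19−11)/6)² = 1.778
te_Data extraction = (6 + 4·10 + 20)/6 = 66/6 = 11; σ²_Data extraction = ((20−6)/6)² = 5.444
te_Statistical analysis = (8 + 4·12 + 16)/6 = 72/6 = 12; σ²_Statistical analysis = ((16−8)/6)² = 1.778
te_Replicate run = (4 + 4·9 + 26)/6 = 66/6 = 11; σ²_Replicate run = ((26−4)/6)² = 13.444
te_Write-up = (7 + 4·11 + 15)/6 = 66/6 = 11; σ²_Write-up = ((15−7)/6)² = 1.778

Forward pass:
ES_Equipment setup = 0; EF_Equipment setup = 6
ES_Calibration = 0; EF_Calibration = 13
ES_Sample prep = 6; EF_Sample prep = 6+14 = 20
ES_Run assay = max(EF_Equipment setup=6, EF_Calibration=13) = 13; EF_Run assay = 13+9 = 22
ES_Incubation = 22; EF_Incubation = 22+2 = 24
ES_Imaging = 6; EF_Imaging = 6+13 = 19
ES_Data extraction = 20; EF_Data extraction = 20+11 = 31
ES_Statistical analysis = 20; EF_Statistical analysis = 20+12 = 32
ES_Replicate run = max(EF_Incubation=24, EF_Imaging=19) = 24; EF_Replicate run = 24+11 = 35
ES_Write-up = max(EF_Data extraction=31, EF_Statistical analysis=32, EF_Replicate run=35) = 35; EF_Write-up = 35+11 = 46
Expected project duration μ = 46 days. Critical path: Calibration → Run assay → Incubation → Replicate run → Write-up.

Variance along critical path = 1.000 + 1.000 + 0.111 + 13.444 + 1.778 = 17.333; σ = √17.333 = 4.163 days.
Z = (38 − 46) / 4.163 = -1.922
P(T ≤ 38) = Φ(-1.922) ≈ 0.027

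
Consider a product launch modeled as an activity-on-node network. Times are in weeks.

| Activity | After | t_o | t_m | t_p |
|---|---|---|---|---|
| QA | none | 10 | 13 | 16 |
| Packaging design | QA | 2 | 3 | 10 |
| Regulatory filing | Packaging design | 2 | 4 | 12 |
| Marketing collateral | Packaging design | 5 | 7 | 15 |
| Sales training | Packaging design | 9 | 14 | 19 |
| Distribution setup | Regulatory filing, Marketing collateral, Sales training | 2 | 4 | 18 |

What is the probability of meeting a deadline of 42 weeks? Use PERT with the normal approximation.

0.920

te_QA = (10 + 4·13 + 16)/6 = 78/6 = 13; σ²_QA = ((16−10)/6)² = 1.000
te_Packaging design = (2 + 4·3 + 10)/6 = 24/6 = 4; σ²_Packaging design = ((10−2)/6)² = 1.778
te_Regulatory filing = (2 + 4·4 + 12)/6 = 30/6 = 5; σ²_Regulatory filing = ((12−2)/6)² = 2.778
te_Marketing collateral = (5 + 4·7 + 15)/6 = 48/6 = 8; σ²_Marketing collateral = ((15−5)/6)² = 2.778
te_Sales training = (9 + 4·14 + 19)/6 = 84/6 = 14; σ²_Sales training = ((19−9)/6)² = 2.778
te_Distribution setup = (2 + 4·4 + 18)/6 = 36/6 = 6; σ²_Distribution setup = ((18−2)/6)² = 7.111

Forward pass:
ES_QA = 0; EF_QA = 13
ES_Packaging design = 13; EF_Packaging design = 13+4 = 17
ES_Regulatory filing = 17; EF_Regulatory filing = 17+5 = 22
ES_Marketing collateral = 17; EF_Marketing collateral = 17+8 = 25
ES_Sales training = 17; EF_Sales training = 17+14 = 31
ES_Distribution setup = max(EF_Regulatory filing=22, EF_Marketing collateral=25, EF_Sales training=31) = 31; EF_Distribution setup = 31+6 = 37
Expected project duration μ = 37 weeks. Critical path: QA → Packaging design → Sales training → Distribution setup.

Variance along critical path = 1.000 + 1.778 + 2.778 + 7.111 = 12.667; σ = √12.667 = 3.559 weeks.
Z = (42 − 37) / 3.559 = 1.405
P(T ≤ 42) = Φ(1.405) ≈ 0.920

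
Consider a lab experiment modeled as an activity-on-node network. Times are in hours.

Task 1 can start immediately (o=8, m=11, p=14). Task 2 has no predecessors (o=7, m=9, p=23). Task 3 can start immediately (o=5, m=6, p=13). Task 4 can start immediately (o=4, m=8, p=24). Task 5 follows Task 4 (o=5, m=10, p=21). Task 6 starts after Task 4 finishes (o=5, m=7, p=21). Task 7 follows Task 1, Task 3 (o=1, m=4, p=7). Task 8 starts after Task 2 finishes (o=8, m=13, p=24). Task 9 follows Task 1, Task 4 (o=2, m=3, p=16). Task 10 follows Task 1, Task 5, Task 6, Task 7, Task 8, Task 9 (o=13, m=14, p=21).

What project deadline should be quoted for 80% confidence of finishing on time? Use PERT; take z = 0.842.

43.4 hours

te_Task 1 = (8 + 4·11 + 14)/6 = 66/6 = 11; σ²_Task 1 = ((14−8)/6)² = 1.000
te_Task 2 = (7 + 4·9 + 23)/6 = 66/6 = 11; σ²_Task 2 = ((23−7)/6)² = 7.111
te_Task 3 = (5 + 4·6 + 13)/6 = 42/6 = 7; σ²_Task 3 = ((13−5)/6)² = 1.778
te_Task 4 = (4 + 4·8 + 24)/6 = 60/6 = 10; σ²_Task 4 = ((24−4)/6)² = 11.111
te_Task 5 = (5 + 4·10 + 21)/6 = 66/6 = 11; σ²_Task 5 = ((21−5)/6)² = 7.111
te_Task 6 = (5 + 4·7 + 21)/6 = 54/6 = 9; σ²_Task 6 = ((21−5)/6)² = 7.111
te_Task 7 = (1 + 4·4 + 7)/6 = 24/6 = 4; σ²_Task 7 = ((7−1)/6)² = 1.000
te_Task 8 = (8 + 4·13 + 24)/6 = 84/6 = 14; σ²_Task 8 = ((24−8)/6)² = 7.111
te_Task 9 = (2 + 4·3 + 16)/6 = 30/6 = 5; σ²_Task 9 = ((16−2)/6)² = 5.444
te_Task 10 = (13 + 4·14 + 21)/6 = 90/6 = 15; σ²_Task 10 = ((21−13)/6)² = 1.778

Forward pass:
ES_Task 1 = 0; EF_Task 1 = 11
ES_Task 2 = 0; EF_Task 2 = 11
ES_Task 3 = 0; EF_Task 3 = 7
ES_Task 4 = 0; EF_Task 4 = 10
ES_Task 5 = 10; EF_Task 5 = 10+11 = 21
ES_Task 6 = 10; EF_Task 6 = 10+9 = 19
ES_Task 7 = max(EF_Task 1=11, EF_Task 3=7) = 11; EF_Task 7 = 11+4 = 15
ES_Task 8 = 11; EF_Task 8 = 11+14 = 25
ES_Task 9 = max(EF_Task 1=11, EF_Task 4=10) = 11; EF_Task 9 = 11+5 = 16
ES_Task 10 = max(EF_Task 1=11, EF_Task 5=21, EF_Task 6=19, EF_Task 7=15, EF_Task 8=25, EF_Task 9=16) = 25; EF_Task 10 = 25+15 = 40
Expected project duration μ = 40 hours. Critical path: Task 2 → Task 8 → Task 10.

Variance along critical path = 7.111 + 7.111 + 1.778 = 16.000; σ = 4.000 hours.
D = μ + z·σ = 40 + 0.842·4.000 = 43.4 hours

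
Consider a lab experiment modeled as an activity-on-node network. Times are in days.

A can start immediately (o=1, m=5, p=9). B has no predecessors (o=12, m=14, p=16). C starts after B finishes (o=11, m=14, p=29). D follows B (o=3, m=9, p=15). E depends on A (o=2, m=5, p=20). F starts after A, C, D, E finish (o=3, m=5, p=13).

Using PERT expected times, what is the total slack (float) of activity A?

te_A = (1 + 4·5 + 9)/6 = 30/6 = 5
te_B = (12 + 4·14 + 16)/6 = 84/6 = 14
te_C = (11 + 4·14 + 29)/6 = 96/6 = 16
te_D = (3 + 4·9 + 15)/6 = 54/6 = 9
te_E = (2 + 4·5 + 20)/6 = 42/6 = 7
te_F = (3 + 4·5 + 13)/6 = 36/6 = 6

Forward pass:
ES_A = 0; EF_A = 5
ES_B = 0; EF_B = 14
ES_C = 14; EF_C = 14+16 = 30
ES_D = 14; EF_D = 14+9 = 23
ES_E = 5; EF_E = 5+7 = 12
ES_F = max(EF_A=5, EF_C=30, EF_D=23, EF_E=12) = 30; EF_F = 30+6 = 36
Expected project duration μ = 36 days. Critical path: B → C → F.

Backward pass:
LF_F = 36; LS_F = 36−6 = 30
LF_E = LS_F = 30; LS_E = 30−7 = 23
LF_D = LS_F = 30; LS_D = 30−9 = 21
LF_C = LS_F = 30; LS_C = 30−16 = 14
LF_B = min(LS_C=14, LS_D=21) = 14; LS_B = 14−14 = 0
LF_A = min(LS_E=23, LS_F=30) = 23; LS_A = 23−5 = 18
Slack_A = LS_A − ES_A = 18 − 0 = 18

18 days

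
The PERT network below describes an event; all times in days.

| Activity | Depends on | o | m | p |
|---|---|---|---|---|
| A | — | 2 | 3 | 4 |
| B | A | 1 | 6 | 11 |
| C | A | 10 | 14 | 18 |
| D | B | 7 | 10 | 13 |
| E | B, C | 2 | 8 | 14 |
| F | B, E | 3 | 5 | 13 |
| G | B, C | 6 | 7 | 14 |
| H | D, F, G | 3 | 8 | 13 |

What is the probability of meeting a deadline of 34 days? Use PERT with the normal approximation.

0.070

te_A = (2 + 4·3 + 4)/6 = 18/6 = 3; σ²_A = ((4−2)/6)² = 0.111
te_B = (1 + 4·6 + 11)/6 = 36/6 = 6; σ²_B = ((11−1)/6)² = 2.778
te_C = (10 + 4·14 + 18)/6 = 84/6 = 14; σ²_C = ((18−10)/6)² = 1.778
te_D = (7 + 4·10 + 13)/6 = 60/6 = 10; σ²_D = ((13−7)/6)² = 1.000
te_E = (2 + 4·8 + 14)/6 = 48/6 = 8; σ²_E = ((14−2)/6)² = 4.000
te_F = (3 + 4·5 + 13)/6 = 36/6 = 6; σ²_F = ((13−3)/6)² = 2.778
te_G = (6 + 4·7 + 14)/6 = 48/6 = 8; σ²_G = ((14−6)/6)² = 1.778
te_H = (3 + 4·8 + 13)/6 = 48/6 = 8; σ²_H = ((13−3)/6)² = 2.778

Forward pass:
ES_A = 0; EF_A = 3
ES_B = 3; EF_B = 3+6 = 9
ES_C = 3; EF_C = 3+14 = 17
ES_D = 9; EF_D = 9+10 = 19
ES_E = max(EF_B=9, EF_C=17) = 17; EF_E = 17+8 = 25
ES_F = max(EF_B=9, EF_E=25) = 25; EF_F = 25+6 = 31
ES_G = max(EF_B=9, EF_C=17) = 17; EF_G = 17+8 = 25
ES_H = max(EF_D=19, EF_F=31, EF_G=25) = 31; EF_H = 31+8 = 39
Expected project duration μ = 39 days. Critical path: A → C → E → F → H.

Variance along critical path = 0.111 + 1.778 + 4.000 + 2.778 + 2.778 = 11.444; σ = √11.444 = 3.383 days.
Z = (34 − 39) / 3.383 = -1.478
P(T ≤ 34) = Φ(-1.478) ≈ 0.070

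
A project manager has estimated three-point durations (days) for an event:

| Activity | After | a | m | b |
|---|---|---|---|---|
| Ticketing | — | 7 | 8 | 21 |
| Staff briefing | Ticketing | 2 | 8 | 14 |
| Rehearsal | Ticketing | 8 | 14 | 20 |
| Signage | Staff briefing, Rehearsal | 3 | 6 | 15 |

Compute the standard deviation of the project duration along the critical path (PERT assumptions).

3.67 days

te_Ticketing = (7 + 4·8 + 21)/6 = 60/6 = 10; σ²_Ticketing = ((21−7)/6)² = 5.444
te_Staff briefing = (2 + 4·8 + 14)/6 = 48/6 = 8; σ²_Staff briefing = ((14−2)/6)² = 4.000
te_Rehearsal = (8 + 4·14 + 20)/6 = 84/6 = 14; σ²_Rehearsal = ((20−8)/6)² = 4.000
te_Signage = (3 + 4·6 + 15)/6 = 42/6 = 7; σ²_Signage = ((15−3)/6)² = 4.000

Forward pass:
ES_Ticketing = 0; EF_Ticketing = 10
ES_Staff briefing = 10; EF_Staff briefing = 10+8 = 18
ES_Rehearsal = 10; EF_Rehearsal = 10+14 = 24
ES_Signage = max(EF_Staff briefing=18, EF_Rehearsal=24) = 24; EF_Signage = 24+7 = 31
Expected project duration μ = 31 days. Critical path: Ticketing → Rehearsal → Signage.

Variance along critical path = 5.444 + 4.000 + 4.000 = 13.444
σ = √13.444 = 3.667 days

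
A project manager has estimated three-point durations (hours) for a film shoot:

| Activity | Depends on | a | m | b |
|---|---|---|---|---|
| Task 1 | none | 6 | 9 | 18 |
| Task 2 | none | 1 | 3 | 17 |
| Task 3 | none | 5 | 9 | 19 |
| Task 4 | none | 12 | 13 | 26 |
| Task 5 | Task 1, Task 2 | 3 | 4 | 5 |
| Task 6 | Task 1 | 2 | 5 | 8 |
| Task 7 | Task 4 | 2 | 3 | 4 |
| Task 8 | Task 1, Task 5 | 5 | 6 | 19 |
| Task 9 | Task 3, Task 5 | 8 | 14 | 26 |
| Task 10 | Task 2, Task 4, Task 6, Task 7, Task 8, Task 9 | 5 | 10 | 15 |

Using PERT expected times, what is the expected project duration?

39 hours

te_Task 1 = (6 + 4·9 + 18)/6 = 60/6 = 10
te_Task 2 = (1 + 4·3 + 17)/6 = 30/6 = 5
te_Task 3 = (5 + 4·9 + 19)/6 = 60/6 = 10
te_Task 4 = (12 + 4·13 + 26)/6 = 90/6 = 15
te_Task 5 = (3 + 4·4 + 5)/6 = 24/6 = 4
te_Task 6 = (2 + 4·5 + 8)/6 = 30/6 = 5
te_Task 7 = (2 + 4·3 + 4)/6 = 18/6 = 3
te_Task 8 = (5 + 4·6 + 19)/6 = 48/6 = 8
te_Task 9 = (8 + 4·14 + 26)/6 = 90/6 = 15
te_Task 10 = (5 + 4·10 + 15)/6 = 60/6 = 10

Forward pass:
ES_Task 1 = 0; EF_Task 1 = 10
ES_Task 2 = 0; EF_Task 2 = 5
ES_Task 3 = 0; EF_Task 3 = 10
ES_Task 4 = 0; EF_Task 4 = 15
ES_Task 5 = max(EF_Task 1=10, EF_Task 2=5) = 10; EF_Task 5 = 10+4 = 14
ES_Task 6 = 10; EF_Task 6 = 10+5 = 15
ES_Task 7 = 15; EF_Task 7 = 15+3 = 18
ES_Task 8 = max(EF_Task 1=10, EF_Task 5=14) = 14; EF_Task 8 = 14+8 = 22
ES_Task 9 = max(EF_Task 3=10, EF_Task 5=14) = 14; EF_Task 9 = 14+15 = 29
ES_Task 10 = max(EF_Task 2=5, EF_Task 4=15, EF_Task 6=15, EF_Task 7=18, EF_Task 8=22, EF_Task 9=29) = 29; EF_Task 10 = 29+10 = 39
Expected project duration μ = 39 hours. Critical path: Task 1 → Task 5 → Task 9 → Task 10.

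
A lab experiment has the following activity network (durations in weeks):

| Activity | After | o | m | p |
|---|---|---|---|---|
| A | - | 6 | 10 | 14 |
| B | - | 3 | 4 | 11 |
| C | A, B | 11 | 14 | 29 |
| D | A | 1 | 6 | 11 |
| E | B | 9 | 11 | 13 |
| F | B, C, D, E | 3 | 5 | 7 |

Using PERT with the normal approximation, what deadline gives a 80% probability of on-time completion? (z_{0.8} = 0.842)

te_A = (6 + 4·10 + 14)/6 = 60/6 = 10; σ²_A = ((14−6)/6)² = 1.778
te_B = (3 + 4·4 + 11)/6 = 30/6 = 5; σ²_B = ((11−3)/6)² = 1.778
te_C = (11 + 4·14 + 29)/6 = 96/6 = 16; σ²_C = ((29−11)/6)² = 9.000
te_D = (1 + 4·6 + 11)/6 = 36/6 = 6; σ²_D = ((11−1)/6)² = 2.778
te_E = (9 + 4·11 + 13)/6 = 66/6 = 11; σ²_E = ((13−9)/6)² = 0.444
te_F = (3 + 4·5 + 7)/6 = 30/6 = 5; σ²_F = ((7−3)/6)² = 0.444

Forward pass:
ES_A = 0; EF_A = 10
ES_B = 0; EF_B = 5
ES_C = max(EF_A=10, EF_B=5) = 10; EF_C = 10+16 = 26
ES_D = 10; EF_D = 10+6 = 16
ES_E = 5; EF_E = 5+11 = 16
ES_F = max(EF_B=5, EF_C=26, EF_D=16, EF_E=16) = 26; EF_F = 26+5 = 31
Expected project duration μ = 31 weeks. Critical path: A → C → F.

Variance along critical path = 1.778 + 9.000 + 0.444 = 11.222; σ = 3.350 weeks.
D = μ + z·σ = 31 + 0.842·3.350 = 33.8 weeks

33.8 weeks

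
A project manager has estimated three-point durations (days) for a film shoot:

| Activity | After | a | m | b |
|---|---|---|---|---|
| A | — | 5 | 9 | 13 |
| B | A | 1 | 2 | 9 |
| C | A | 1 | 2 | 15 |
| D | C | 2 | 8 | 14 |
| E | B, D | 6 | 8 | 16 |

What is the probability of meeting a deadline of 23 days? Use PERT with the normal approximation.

te_A = (5 + 4·9 + 13)/6 = 54/6 = 9; σ²_A = ((13−5)/6)² = 1.778
te_B = (1 + 4·2 + 9)/6 = 18/6 = 3; σ²_B = ((9−1)/6)² = 1.778
te_C = (1 + 4·2 + 15)/6 = 24/6 = 4; σ²_C = ((15−1)/6)² = 5.444
te_D = (2 + 4·8 + 14)/6 = 48/6 = 8; σ²_D = ((14−2)/6)² = 4.000
te_E = (6 + 4·8 + 16)/6 = 54/6 = 9; σ²_E = ((16−6)/6)² = 2.778

Forward pass:
ES_A = 0; EF_A = 9
ES_B = 9; EF_B = 9+3 = 12
ES_C = 9; EF_C = 9+4 = 13
ES_D = 13; EF_D = 13+8 = 21
ES_E = max(EF_B=12, EF_D=21) = 21; EF_E = 21+9 = 30
Expected project duration μ = 30 days. Critical path: A → C → D → E.

Variance along critical path = 1.778 + 5.444 + 4.000 + 2.778 = 14.000; σ = √14.000 = 3.742 days.
Z = (23 − 30) / 3.742 = -1.871
P(T ≤ 23) = Φ(-1.871) ≈ 0.031

0.031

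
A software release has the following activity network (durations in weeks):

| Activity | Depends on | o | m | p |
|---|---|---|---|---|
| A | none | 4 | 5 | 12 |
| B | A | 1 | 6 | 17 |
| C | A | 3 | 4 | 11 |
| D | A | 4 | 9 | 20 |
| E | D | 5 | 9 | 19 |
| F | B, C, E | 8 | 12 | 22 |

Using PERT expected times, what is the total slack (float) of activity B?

13 weeks

te_A = (4 + 4·5 + 12)/6 = 36/6 = 6
te_B = (1 + 4·6 + 17)/6 = 42/6 = 7
te_C = (3 + 4·4 + 11)/6 = 30/6 = 5
te_D = (4 + 4·9 + 20)/6 = 60/6 = 10
te_E = (5 + 4·9 + 19)/6 = 60/6 = 10
te_F = (8 + 4·12 + 22)/6 = 78/6 = 13

Forward pass:
ES_A = 0; EF_A = 6
ES_B = 6; EF_B = 6+7 = 13
ES_C = 6; EF_C = 6+5 = 11
ES_D = 6; EF_D = 6+10 = 16
ES_E = 16; EF_E = 16+10 = 26
ES_F = max(EF_B=13, EF_C=11, EF_E=26) = 26; EF_F = 26+13 = 39
Expected project duration μ = 39 weeks. Critical path: A → D → E → F.

Backward pass:
LF_F = 39; LS_F = 39−13 = 26
LF_E = LS_F = 26; LS_E = 26−10 = 16
LF_D = LS_E = 16; LS_D = 16−10 = 6
LF_C = LS_F = 26; LS_C = 26−5 = 21
LF_B = LS_F = 26; LS_B = 26−7 = 19
LF_A = min(LS_B=19, LS_C=21, LS_D=6) = 6; LS_A = 6−6 = 0
Slack_B = LS_B − ES_B = 19 − 6 = 13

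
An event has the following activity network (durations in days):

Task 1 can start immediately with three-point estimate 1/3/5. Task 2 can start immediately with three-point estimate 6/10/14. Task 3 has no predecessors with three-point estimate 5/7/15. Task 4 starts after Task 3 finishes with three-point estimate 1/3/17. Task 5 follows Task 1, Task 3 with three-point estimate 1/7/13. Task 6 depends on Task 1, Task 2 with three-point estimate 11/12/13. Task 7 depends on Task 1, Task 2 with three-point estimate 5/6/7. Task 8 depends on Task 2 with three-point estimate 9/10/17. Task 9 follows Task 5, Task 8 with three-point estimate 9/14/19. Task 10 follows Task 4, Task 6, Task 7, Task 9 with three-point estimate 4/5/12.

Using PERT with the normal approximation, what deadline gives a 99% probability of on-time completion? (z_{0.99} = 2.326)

47.6 days

te_Task 1 = (1 + 4·3 + 5)/6 = 18/6 = 3; σ²_Task 1 = ((5−1)/6)² = 0.444
te_Task 2 = (6 + 4·10 + 14)/6 = 60/6 = 10; σ²_Task 2 = ((14−6)/6)² = 1.778
te_Task 3 = (5 + 4·7 + 15)/6 = 48/6 = 8; σ²_Task 3 = ((15−5)/6)² = 2.778
te_Task 4 = (1 + 4·3 + 17)/6 = 30/6 = 5; σ²_Task 4 = ((17−1)/6)² = 7.111
te_Task 5 = (1 + 4·7 + 13)/6 = 42/6 = 7; σ²_Task 5 = ((13−1)/6)² = 4.000
te_Task 6 = (11 + 4·12 + 13)/6 = 72/6 = 12; σ²_Task 6 = ((13−11)/6)² = 0.111
te_Task 7 = (5 + 4·6 + 7)/6 = 36/6 = 6; σ²_Task 7 = ((7−5)/6)² = 0.111
te_Task 8 = (9 + 4·10 + 17)/6 = 66/6 = 11; σ²_Task 8 = ((17−9)/6)² = 1.778
te_Task 9 = (9 + 4·14 + 19)/6 = 84/6 = 14; σ²_Task 9 = ((19−9)/6)² = 2.778
te_Task 10 = (4 + 4·5 + 12)/6 = 36/6 = 6; σ²_Task 10 = ((12−4)/6)² = 1.778

Forward pass:
ES_Task 1 = 0; EF_Task 1 = 3
ES_Task 2 = 0; EF_Task 2 = 10
ES_Task 3 = 0; EF_Task 3 = 8
ES_Task 4 = 8; EF_Task 4 = 8+5 = 13
ES_Task 5 = max(EF_Task 1=3, EF_Task 3=8) = 8; EF_Task 5 = 8+7 = 15
ES_Task 6 = max(EF_Task 1=3, EF_Task 2=10) = 10; EF_Task 6 = 10+12 = 22
ES_Task 7 = max(EF_Task 1=3, EF_Task 2=10) = 10; EF_Task 7 = 10+6 = 16
ES_Task 8 = 10; EF_Task 8 = 10+11 = 21
ES_Task 9 = max(EF_Task 5=15, EF_Task 8=21) = 21; EF_Task 9 = 21+14 = 35
ES_Task 10 = max(EF_Task 4=13, EF_Task 6=22, EF_Task 7=16, EF_Task 9=35) = 35; EF_Task 10 = 35+6 = 41
Expected project duration μ = 41 days. Critical path: Task 2 → Task 8 → Task 9 → Task 10.

Variance along critical path = 1.778 + 1.778 + 2.778 + 1.778 = 8.111; σ = 2.848 days.
D = μ + z·σ = 41 + 2.326·2.848 = 47.6 days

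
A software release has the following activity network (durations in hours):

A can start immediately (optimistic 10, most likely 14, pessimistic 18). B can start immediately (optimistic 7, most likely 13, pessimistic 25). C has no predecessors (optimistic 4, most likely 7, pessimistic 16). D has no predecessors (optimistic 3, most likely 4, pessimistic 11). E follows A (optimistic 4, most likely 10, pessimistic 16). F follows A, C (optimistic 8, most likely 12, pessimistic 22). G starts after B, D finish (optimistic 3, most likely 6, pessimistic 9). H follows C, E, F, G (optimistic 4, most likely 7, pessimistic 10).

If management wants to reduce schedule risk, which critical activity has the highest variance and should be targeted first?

F

te_A = (10 + 4·14 + 18)/6 = 84/6 = 14; σ²_A = ((18−10)/6)² = 1.778
te_B = (7 + 4·13 + 25)/6 = 84/6 = 14; σ²_B = ((25−7)/6)² = 9.000
te_C = (4 + 4·7 + 16)/6 = 48/6 = 8; σ²_C = ((16−4)/6)² = 4.000
te_D = (3 + 4·4 + 11)/6 = 30/6 = 5; σ²_D = ((11−3)/6)² = 1.778
te_E = (4 + 4·10 + 16)/6 = 60/6 = 10; σ²_E = ((16−4)/6)² = 4.000
te_F = (8 + 4·12 + 22)/6 = 78/6 = 13; σ²_F = ((22−8)/6)² = 5.444
te_G = (3 + 4·6 + 9)/6 = 36/6 = 6; σ²_G = ((9−3)/6)² = 1.000
te_H = (4 + 4·7 + 10)/6 = 42/6 = 7; σ²_H = ((10−4)/6)² = 1.000

Forward pass:
ES_A = 0; EF_A = 14
ES_B = 0; EF_B = 14
ES_C = 0; EF_C = 8
ES_D = 0; EF_D = 5
ES_E = 14; EF_E = 14+10 = 24
ES_F = max(EF_A=14, EF_C=8) = 14; EF_F = 14+13 = 27
ES_G = max(EF_B=14, EF_D=5) = 14; EF_G = 14+6 = 20
ES_H = max(EF_C=8, EF_E=24, EF_F=27, EF_G=20) = 27; EF_H = 27+7 = 34
Expected project duration μ = 34 hours. Critical path: A → F → H.

Variances on critical path: σ²_A=1.778, σ²_F=5.444, σ²_H=1.000.
Largest is σ²_F = 5.444.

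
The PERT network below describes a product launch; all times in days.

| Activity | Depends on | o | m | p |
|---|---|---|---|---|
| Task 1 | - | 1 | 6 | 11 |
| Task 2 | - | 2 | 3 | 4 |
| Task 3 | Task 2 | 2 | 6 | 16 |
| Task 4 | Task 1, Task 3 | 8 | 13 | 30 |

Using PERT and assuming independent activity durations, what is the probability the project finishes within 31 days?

0.916

te_Task 1 = (1 + 4·6 + 11)/6 = 36/6 = 6; σ²_Task 1 = ((11−1)/6)² = 2.778
te_Task 2 = (2 + 4·3 + 4)/6 = 18/6 = 3; σ²_Task 2 = ((4−2)/6)² = 0.111
te_Task 3 = (2 + 4·6 + 16)/6 = 42/6 = 7; σ²_Task 3 = ((16−2)/6)² = 5.444
te_Task 4 = (8 + 4·13 + 30)/6 = 90/6 = 15; σ²_Task 4 = ((30−8)/6)² = 13.444

Forward pass:
ES_Task 1 = 0; EF_Task 1 = 6
ES_Task 2 = 0; EF_Task 2 = 3
ES_Task 3 = 3; EF_Task 3 = 3+7 = 10
ES_Task 4 = max(EF_Task 1=6, EF_Task 3=10) = 10; EF_Task 4 = 10+15 = 25
Expected project duration μ = 25 days. Critical path: Task 2 → Task 3 → Task 4.

Variance along critical path = 0.111 + 5.444 + 13.444 = 19.000; σ = √19.000 = 4.359 days.
Z = (31 − 25) / 4.359 = 1.376
P(T ≤ 31) = Φ(1.376) ≈ 0.916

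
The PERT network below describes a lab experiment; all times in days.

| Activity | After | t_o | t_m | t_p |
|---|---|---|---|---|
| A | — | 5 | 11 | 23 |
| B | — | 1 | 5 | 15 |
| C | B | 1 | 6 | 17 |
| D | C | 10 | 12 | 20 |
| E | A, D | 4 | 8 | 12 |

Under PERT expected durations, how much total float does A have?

te_A = (5 + 4·11 + 23)/6 = 72/6 = 12
te_B = (1 + 4·5 + 15)/6 = 36/6 = 6
te_C = (1 + 4·6 + 17)/6 = 42/6 = 7
te_D = (10 + 4·12 + 20)/6 = 78/6 = 13
te_E = (4 + 4·8 + 12)/6 = 48/6 = 8

Forward pass:
ES_A = 0; EF_A = 12
ES_B = 0; EF_B = 6
ES_C = 6; EF_C = 6+7 = 13
ES_D = 13; EF_D = 13+13 = 26
ES_E = max(EF_A=12, EF_D=26) = 26; EF_E = 26+8 = 34
Expected project duration μ = 34 days. Critical path: B → C → D → E.

Backward pass:
LF_E = 34; LS_E = 34−8 = 26
LF_D = LS_E = 26; LS_D = 26−13 = 13
LF_C = LS_D = 13; LS_C = 13−7 = 6
LF_B = LS_C = 6; LS_B = 6−6 = 0
LF_A = LS_E = 26; LS_A = 26−12 = 14
Slack_A = LS_A − ES_A = 14 − 0 = 14

14 days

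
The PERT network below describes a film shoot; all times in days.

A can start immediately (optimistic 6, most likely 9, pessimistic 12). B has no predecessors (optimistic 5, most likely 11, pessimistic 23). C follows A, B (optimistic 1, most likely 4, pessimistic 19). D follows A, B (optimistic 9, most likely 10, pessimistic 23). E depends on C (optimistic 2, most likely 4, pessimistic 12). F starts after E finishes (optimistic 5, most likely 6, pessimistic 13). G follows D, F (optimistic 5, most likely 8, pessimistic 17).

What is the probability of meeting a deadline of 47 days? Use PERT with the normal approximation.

0.940

te_A = (6 + 4·9 + 12)/6 = 54/6 = 9; σ²_A = ((12−6)/6)² = 1.000
te_B = (5 + 4·11 + 23)/6 = 72/6 = 12; σ²_B = ((23−5)/6)² = 9.000
te_C = (1 + 4·4 + 19)/6 = 36/6 = 6; σ²_C = ((19−1)/6)² = 9.000
te_D = (9 + 4·10 + 23)/6 = 72/6 = 12; σ²_D = ((23−9)/6)² = 5.444
te_E = (2 + 4·4 + 12)/6 = 30/6 = 5; σ²_E = ((12−2)/6)² = 2.778
te_F = (5 + 4·6 + 13)/6 = 42/6 = 7; σ²_F = ((13−5)/6)² = 1.778
te_G = (5 + 4·8 + 17)/6 = 54/6 = 9; σ²_G = ((17−5)/6)² = 4.000

Forward pass:
ES_A = 0; EF_A = 9
ES_B = 0; EF_B = 12
ES_C = max(EF_A=9, EF_B=12) = 12; EF_C = 12+6 = 18
ES_D = max(EF_A=9, EF_B=12) = 12; EF_D = 12+12 = 24
ES_E = 18; EF_E = 18+5 = 23
ES_F = 23; EF_F = 23+7 = 30
ES_G = max(EF_D=24, EF_F=30) = 30; EF_G = 30+9 = 39
Expected project duration μ = 39 days. Critical path: B → C → E → F → G.

Variance along critical path = 9.000 + 9.000 + 2.778 + 1.778 + 4.000 = 26.556; σ = √26.556 = 5.153 days.
Z = (47 − 39) / 5.153 = 1.552
P(T ≤ 47) = Φ(1.552) ≈ 0.940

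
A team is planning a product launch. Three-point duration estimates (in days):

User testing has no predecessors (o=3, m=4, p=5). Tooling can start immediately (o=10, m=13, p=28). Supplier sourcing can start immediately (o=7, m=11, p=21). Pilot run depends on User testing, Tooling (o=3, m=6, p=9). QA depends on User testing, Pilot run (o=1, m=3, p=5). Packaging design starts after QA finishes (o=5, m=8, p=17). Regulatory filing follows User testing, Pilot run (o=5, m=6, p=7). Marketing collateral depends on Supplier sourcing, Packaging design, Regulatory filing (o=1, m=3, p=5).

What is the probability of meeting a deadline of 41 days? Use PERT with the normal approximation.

0.902

te_User testing = (3 + 4·4 + 5)/6 = 24/6 = 4; σ²_User testing = ((5−3)/6)² = 0.111
te_Tooling = (10 + 4·13 + 28)/6 = 90/6 = 15; σ²_Tooling = ((28−10)/6)² = 9.000
te_Supplier sourcing = (7 + 4·11 + 21)/6 = 72/6 = 12; σ²_Supplier sourcing = ((21−7)/6)² = 5.444
te_Pilot run = (3 + 4·6 + 9)/6 = 36/6 = 6; σ²_Pilot run = ((9−3)/6)² = 1.000
te_QA = (1 + 4·3 + 5)/6 = 18/6 = 3; σ²_QA = ((5−1)/6)² = 0.444
te_Packaging design = (5 + 4·8 + 17)/6 = 54/6 = 9; σ²_Packaging design = ((17−5)/6)² = 4.000
te_Regulatory filing = (5 + 4·6 + 7)/6 = 36/6 = 6; σ²_Regulatory filing = ((7−5)/6)² = 0.111
te_Marketing collateral = (1 + 4·3 + 5)/6 = 18/6 = 3; σ²_Marketing collateral = ((5−1)/6)² = 0.444

Forward pass:
ES_User testing = 0; EF_User testing = 4
ES_Tooling = 0; EF_Tooling = 15
ES_Supplier sourcing = 0; EF_Supplier sourcing = 12
ES_Pilot run = max(EF_User testing=4, EF_Tooling=15) = 15; EF_Pilot run = 15+6 = 21
ES_QA = max(EF_User testing=4, EF_Pilot run=21) = 21; EF_QA = 21+3 = 24
ES_Packaging design = 24; EF_Packaging design = 24+9 = 33
ES_Regulatory filing = max(EF_User testing=4, EF_Pilot run=21) = 21; EF_Regulatory filing = 21+6 = 27
ES_Marketing collateral = max(EF_Supplier sourcing=12, EF_Packaging design=33, EF_Regulatory filing=27) = 33; EF_Marketing collateral = 33+3 = 36
Expected project duration μ = 36 days. Critical path: Tooling → Pilot run → QA → Packaging design → Marketing collateral.

Variance along critical path = 9.000 + 1.000 + 0.444 + 4.000 + 0.444 = 14.889; σ = √14.889 = 3.859 days.
Z = (41 − 36) / 3.859 = 1.296
P(T ≤ 41) = Φ(1.296) ≈ 0.902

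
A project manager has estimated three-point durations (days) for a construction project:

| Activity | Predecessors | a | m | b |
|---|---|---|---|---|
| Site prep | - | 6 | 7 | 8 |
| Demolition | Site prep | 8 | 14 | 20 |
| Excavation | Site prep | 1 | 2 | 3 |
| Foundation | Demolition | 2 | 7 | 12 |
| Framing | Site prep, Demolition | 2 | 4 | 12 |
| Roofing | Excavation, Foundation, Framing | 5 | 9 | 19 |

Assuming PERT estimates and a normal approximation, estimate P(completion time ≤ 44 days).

0.956

te_Site prep = (6 + 4·7 + 8)/6 = 42/6 = 7; σ²_Site prep = ((8−6)/6)² = 0.111
te_Demolition = (8 + 4·14 + 20)/6 = 84/6 = 14; σ²_Demolition = ((20−8)/6)² = 4.000
te_Excavation = (1 + 4·2 + 3)/6 = 12/6 = 2; σ²_Excavation = ((3−1)/6)² = 0.111
te_Foundation = (2 + 4·7 + 12)/6 = 42/6 = 7; σ²_Foundation = ((12−2)/6)² = 2.778
te_Framing = (2 + 4·4 + 12)/6 = 30/6 = 5; σ²_Framing = ((12−2)/6)² = 2.778
te_Roofing = (5 + 4·9 + 19)/6 = 60/6 = 10; σ²_Roofing = ((19−5)/6)² = 5.444

Forward pass:
ES_Site prep = 0; EF_Site prep = 7
ES_Demolition = 7; EF_Demolition = 7+14 = 21
ES_Excavation = 7; EF_Excavation = 7+2 = 9
ES_Foundation = 21; EF_Foundation = 21+7 = 28
ES_Framing = max(EF_Site prep=7, EF_Demolition=21) = 21; EF_Framing = 21+5 = 26
ES_Roofing = max(EF_Excavation=9, EF_Foundation=28, EF_Framing=26) = 28; EF_Roofing = 28+10 = 38
Expected project duration μ = 38 days. Critical path: Site prep → Demolition → Foundation → Roofing.

Variance along critical path = 0.111 + 4.000 + 2.778 + 5.444 = 12.333; σ = √12.333 = 3.512 days.
Z = (44 − 38) / 3.512 = 1.708
P(T ≤ 44) = Φ(1.708) ≈ 0.956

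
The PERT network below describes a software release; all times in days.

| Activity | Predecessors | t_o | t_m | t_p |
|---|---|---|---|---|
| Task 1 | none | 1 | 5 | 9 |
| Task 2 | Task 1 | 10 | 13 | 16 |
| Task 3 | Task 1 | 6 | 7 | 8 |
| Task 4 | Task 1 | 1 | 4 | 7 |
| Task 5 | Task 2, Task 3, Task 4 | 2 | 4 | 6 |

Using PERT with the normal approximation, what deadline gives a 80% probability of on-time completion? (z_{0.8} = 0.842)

te_Task 1 = (1 + 4·5 + 9)/6 = 30/6 = 5; σ²_Task 1 = ((9−1)/6)² = 1.778
te_Task 2 = (10 + 4·13 + 16)/6 = 78/6 = 13; σ²_Task 2 = ((16−10)/6)² = 1.000
te_Task 3 = (6 + 4·7 + 8)/6 = 42/6 = 7; σ²_Task 3 = ((8−6)/6)² = 0.111
te_Task 4 = (1 + 4·4 + 7)/6 = 24/6 = 4; σ²_Task 4 = ((7−1)/6)² = 1.000
te_Task 5 = (2 + 4·4 + 6)/6 = 24/6 = 4; σ²_Task 5 = ((6−2)/6)² = 0.444

Forward pass:
ES_Task 1 = 0; EF_Task 1 = 5
ES_Task 2 = 5; EF_Task 2 = 5+13 = 18
ES_Task 3 = 5; EF_Task 3 = 5+7 = 12
ES_Task 4 = 5; EF_Task 4 = 5+4 = 9
ES_Task 5 = max(EF_Task 2=18, EF_Task 3=12, EF_Task 4=9) = 18; EF_Task 5 = 18+4 = 22
Expected project duration μ = 22 days. Critical path: Task 1 → Task 2 → Task 5.

Variance along critical path = 1.778 + 1.000 + 0.444 = 3.222; σ = 1.795 days.
D = μ + z·σ = 22 + 0.842·1.795 = 23.5 days

23.5 days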